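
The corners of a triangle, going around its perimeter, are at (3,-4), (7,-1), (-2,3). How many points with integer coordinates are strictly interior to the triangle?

Using the shoelace formula, 2A = |(3·(-1) − 7·(-4)) + (7·3 − (-2)·(-1)) + ((-2)·(-4) − 3·3)| = 43, so the area is 43/2.
The number of boundary lattice points is Σ gcd(|Δx|,|Δy|) = gcd(4,3) + gcd(9,4) + gcd(5,7) = 1+1+1 = 3.
Pick's theorem gives I = A − B/2 + 1 = 43/2 − 3/2 + 1 = 21.

21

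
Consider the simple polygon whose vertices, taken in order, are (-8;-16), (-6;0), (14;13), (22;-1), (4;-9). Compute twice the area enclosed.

804

Using the shoelace formula, 2A = |((-8)·0 − (-6)·(-16)) + ((-6)·13 − 14·0) + (14·(-1) − 22·13) + (22·(-9) − 4·(-1)) + (4·(-16) − (-8)·(-9))| = 804, so the area is 402.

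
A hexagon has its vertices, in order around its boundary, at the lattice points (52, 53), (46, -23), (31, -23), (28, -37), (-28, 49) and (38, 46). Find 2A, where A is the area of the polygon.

7674

The shoelace formula gives twice the area as |[52·(-23) − 46·53] + [46·(-23) − 31·(-23)] + [31·(-37) − 28·(-23)] + [28·49 − (-28)·(-37)] + [(-28)·46 − 38·49] + [38·53 − 52·46]| = 7674, so the area is 3837.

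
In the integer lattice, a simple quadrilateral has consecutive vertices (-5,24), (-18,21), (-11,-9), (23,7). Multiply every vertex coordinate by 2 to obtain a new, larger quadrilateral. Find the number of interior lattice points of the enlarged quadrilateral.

By the shoelace formula, twice the signed area is |((-5)·21 − (-18)·24) + ((-18)·(-9) − (-11)·21) + ((-11)·7 − 23·(-9)) + (23·24 − (-5)·7)| = 1437, so the area is 1437/2.
Summing gcd(|Δx|,|Δy|) over the edges gives the boundary count: gcd(13,3) + gcd(7,30) + gcd(34,16) + gcd(28,17) = 1+1+2+1 = 5.
Scaling by 2 multiplies the area by 2² = 4 (so the new area is 2874) and multiplies the boundary lattice-point count by 2, giving 10.
By Pick's theorem, the interior count of the dilated polygon is 2874 − 10/2 + 1 = 2870.

2870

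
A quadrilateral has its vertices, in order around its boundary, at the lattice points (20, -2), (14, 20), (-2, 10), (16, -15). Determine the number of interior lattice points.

371

Using the shoelace formula, 2A = |[20·20 − 14·(-2)] + [14·10 − (-2)·20] + [(-2)·(-15) − 16·10] + [16·(-2) − 20·(-15)]| = 746, so the area is 373.
Summing gcd(|Δx|,|Δy|) over the edges gives the boundary count: gcd(6,22) + gcd(16,10) + gcd(18,25) + gcd(4,13) = 2+2+1+1 = 6.
Pick's theorem gives I = A − B/2 + 1 = 373 − 6/2 + 1 = 371.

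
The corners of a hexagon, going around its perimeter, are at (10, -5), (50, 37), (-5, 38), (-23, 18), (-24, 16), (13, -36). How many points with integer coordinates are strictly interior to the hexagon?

2249

By the shoelace formula, twice the signed area is |[10·37 − 50·(-5)] + [50·38 − (-5)·37] + [(-5)·18 − (-23)·38] + [(-23)·16 − (-24)·18] + [(-24)·(-36) − 13·16] + [13·(-5) − 10·(-36)]| = 4504, so the area is 2252.
Along each edge there are gcd(|Δx|,|Δy|)+1 lattice points, so counting each shared vertex once the boundary has gcd(40,42) + gcd(55,1) + gcd(18,20) + gcd(1,2) + gcd(37,52) + gcd(3,31) = 2+1+2+1+1+1 = 8.
Pick's theorem gives I = A − B/2 + 1 = 2252 − 8/2 + 1 = 2249.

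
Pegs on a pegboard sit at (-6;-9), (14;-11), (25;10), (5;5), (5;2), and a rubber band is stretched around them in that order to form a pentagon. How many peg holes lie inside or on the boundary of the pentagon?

Using the shoelace formula, 2A = |((-6)·(-11) − 14·(-9)) + (14·10 − 25·(-11)) + (25·5 − 5·10) + (5·2 − 5·5) + (5·(-9) − (-6)·2)| = 634, so the area is 317.
Summing gcd(|Δx|,|Δy|) over the edges gives the boundary count: gcd(20,2) + gcd(11,21) + gcd(20,5) + gcd(0,3) + gcd(11,11) = 2+1+5+3+11 = 22.
Pick's theorem gives I = A − B/2 + 1 = 317 − 22/2 + 1 = 307, so the closed region contains I + B = 307 + 22 = 329 lattice points.

329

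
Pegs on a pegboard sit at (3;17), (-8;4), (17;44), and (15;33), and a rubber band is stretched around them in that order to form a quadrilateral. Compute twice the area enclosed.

The shoelace formula gives twice the area as |[3·4 − (-8)·17] + [(-8)·44 − 17·4] + [17·33 − 15·44] + [15·17 − 3·33]| = 215, so the area is 215/2.

215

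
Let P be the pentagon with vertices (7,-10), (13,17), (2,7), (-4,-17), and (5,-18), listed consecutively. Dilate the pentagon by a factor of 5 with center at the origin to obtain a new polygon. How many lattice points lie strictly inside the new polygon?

6631

The shoelace formula gives twice the area as |(7·17 − 13·(-10)) + (13·7 − 2·17) + (2·(-17) − (-4)·7) + ((-4)·(-18) − 5·(-17)) + (5·(-10) − 7·(-18))| = 533, so the area is 533/2.
Summing gcd(|Δx|,|Δy|) over the edges gives the boundary count: gcd(6,27) + gcd(11,10) + gcd(6,24) + gcd(9,1) + gcd(2,8) = 3+1+6+1+2 = 13.
Scaling by 5 multiplies the area by 5² = 25 (so the new area is 13325/2) and multiplies the boundary lattice-point count by 5, giving 65.
By Pick's theorem, the interior count of the dilated polygon is 13325/2 − 65/2 + 1 = 6631.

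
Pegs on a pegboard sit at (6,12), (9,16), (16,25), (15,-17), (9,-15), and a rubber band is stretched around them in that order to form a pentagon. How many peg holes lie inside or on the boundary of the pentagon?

287

The shoelace formula gives twice the area as |(6·16 − 9·12) + (9·25 − 16·16) + (16·(-17) − 15·25) + (15·(-15) − 9·(-17)) + (9·12 − 6·(-15))| = 564, so the area is 282.
Along each edge there are gcd(|Δx|,|Δy|)+1 lattice points, so counting each shared vertex once the boundary has gcd(3,4) + gcd(7,9) + gcd(1,42) + gcd(6,2) + gcd(3,27) = 1+1+1+2+3 = 8.
Pick's theorem gives I = A − B/2 + 1 = 282 − 8/2 + 1 = 279, so the closed region contains I + B = 279 + 8 = 287 lattice points.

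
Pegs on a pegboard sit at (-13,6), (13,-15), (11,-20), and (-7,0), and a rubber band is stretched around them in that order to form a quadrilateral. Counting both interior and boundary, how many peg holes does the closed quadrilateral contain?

86

Using the shoelace formula, 2A = |((-13)·(-15) − 13·6) + (13·(-20) − 11·(-15)) + (11·0 − (-7)·(-20)) + ((-7)·6 − (-13)·0)| = 160, so the area is 80.
Along each edge there are gcd(|Δx|,|Δy|)+1 lattice points, so counting each shared vertex once the boundary has gcd(26,21) + gcd(2,5) + gcd(18,20) + gcd(6,6) = 1+1+2+6 = 10.
Pick's theorem gives I = A − B/2 + 1 = 80 − 10/2 + 1 = 76, so the closed region contains I + B = 76 + 10 = 86 lattice points.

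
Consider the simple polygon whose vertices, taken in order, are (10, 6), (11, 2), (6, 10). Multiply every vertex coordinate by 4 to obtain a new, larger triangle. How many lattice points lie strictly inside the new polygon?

The shoelace formula gives twice the area as |(10·2 − 11·6) + (11·10 − 6·2) + (6·6 − 10·10)| = 12, so the area is 6.
Along each edge there are gcd(|Δx|,|Δy|)+1 lattice points, so counting each shared vertex once the boundary has gcd(1,4) + gcd(5,8) + gcd(4,4) = 1+1+4 = 6.
Scaling by 4 multiplies the area by 4² = 16 (so the new area is 96) and multiplies the boundary lattice-point count by 4, giving 24.
By Pick's theorem, the interior count of the dilated polygon is 96 − 24/2 + 1 = 85.

85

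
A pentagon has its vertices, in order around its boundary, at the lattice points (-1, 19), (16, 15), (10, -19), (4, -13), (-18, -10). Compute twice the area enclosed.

Using the shoelace formula, 2A = |[(-1)·15 − 16·19] + [16·(-19) − 10·15] + [10·(-13) − 4·(-19)] + [4·(-10) − (-18)·(-13)] + [(-18)·19 − (-1)·(-10)]| = 1453, so the area is 1453/2.

1453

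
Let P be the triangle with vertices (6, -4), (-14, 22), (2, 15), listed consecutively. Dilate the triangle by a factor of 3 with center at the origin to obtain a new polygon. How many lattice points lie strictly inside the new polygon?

The shoelace formula gives twice the area as |(6·22 − (-14)·(-4)) + ((-14)·15 − 2·22) + (2·(-4) − 6·15)| = 276, so the area is 138.
Summing gcd(|Δx|,|Δy|) over the edges gives the boundary count: gcd(20,26) + gcd(16,7) + gcd(4,19) = 2+1+1 = 4.
Scaling by 3 multiplies the area by 3² = 9 (so the new area is 1242) and multiplies the boundary lattice-point count by 3, giving 12.
By Pick's theorem, the interior count of the dilated polygon is 1242 − 12/2 + 1 = 1237.

1237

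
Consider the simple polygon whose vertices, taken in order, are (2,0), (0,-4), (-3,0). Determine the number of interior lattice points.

7

The shoelace formula gives twice the area as |[2·(-4) − 0·0] + [0·0 − (-3)·(-4)] + [(-3)·0 − 2·0]| = 20, so the area is 10.
Summing gcd(|Δx|,|Δy|) over the edges gives the boundary count: gcd(2,4) + gcd(3,4) + gcd(5,0) = 2+1+5 = 8.
Pick's theorem gives I = A − B/2 + 1 = 10 − 8/2 + 1 = 7.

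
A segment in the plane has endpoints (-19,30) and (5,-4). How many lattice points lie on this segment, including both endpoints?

3

The number of lattice points on a segment between lattice points is gcd(|Δx|,|Δy|) + 1 = gcd(24,34) + 1 = 2 + 1 = 3.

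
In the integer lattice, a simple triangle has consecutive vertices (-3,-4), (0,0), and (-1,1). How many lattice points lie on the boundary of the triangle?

3

The number of boundary lattice points is Σ gcd(|Δx|,|Δy|) = gcd(3,4) + gcd(1,1) + gcd(2,5) = 1+1+1 = 3.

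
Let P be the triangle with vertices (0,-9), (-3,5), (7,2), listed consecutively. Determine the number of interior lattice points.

65

By the shoelace formula, twice the signed area is |(0·5 − (-3)·(-9)) + ((-3)·2 − 7·5) + (7·(-9) − 0·2)| = 131, so the area is 65.5.
The number of boundary lattice points is Σ gcd(|Δx|,|Δy|) = gcd(3,14) + gcd(10,3) + gcd(7,11) = 1+1+1 = 3.
Pick's theorem gives I = A − B/2 + 1 = 65.5 − 3/2 + 1 = 65.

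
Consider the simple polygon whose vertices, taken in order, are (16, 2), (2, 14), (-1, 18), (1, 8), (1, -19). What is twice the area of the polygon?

The shoelace formula gives twice the area as |(16·14 − 2·2) + (2·18 − (-1)·14) + ((-1)·8 − 1·18) + (1·(-19) − 1·8) + (1·2 − 16·(-19))| = 523, so the area is 523/2.

523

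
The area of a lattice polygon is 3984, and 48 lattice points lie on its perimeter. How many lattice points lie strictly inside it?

3961

Pick's theorem A = I + B/2 − 1 rearranges to I = A − B/2 + 1 = 3984 − 48/2 + 1 = 3961.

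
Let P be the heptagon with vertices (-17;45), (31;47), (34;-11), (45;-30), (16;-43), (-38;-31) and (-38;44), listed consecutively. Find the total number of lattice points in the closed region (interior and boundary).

The shoelace formula gives twice the area as |[(-17)·47 − 31·45] + [31·(-11) − 34·47] + [34·(-30) − 45·(-11)] + [45·(-43) − 16·(-30)] + [16·(-31) − (-38)·(-43)] + [(-38)·44 − (-38)·(-31)] + [(-38)·45 − (-17)·44]| = 12055, so the area is 12055/2.
Along each edge there are gcd(|Δx|,|Δy|)+1 lattice points, so counting each shared vertex once the boundary has gcd(48,2) + gcd(3,58) + gcd(11,19) + gcd(29,13) + gcd(54,12) + gcd(0,75) + gcd(21,1) = 2+1+1+1+6+75+1 = 87.
Pick's theorem gives I = A − B/2 + 1 = 12055/2 − 87/2 + 1 = 5985, so the closed region contains I + B = 5985 + 87 = 6072 lattice points.

6072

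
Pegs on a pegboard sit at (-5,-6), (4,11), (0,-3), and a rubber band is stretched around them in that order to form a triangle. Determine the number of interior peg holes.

28

The shoelace formula gives twice the area as |((-5)·11 − 4·(-6)) + (4·(-3) − 0·11) + (0·(-6) − (-5)·(-3))| = 58, so the area is 29.
Summing gcd(|Δx|,|Δy|) over the edges gives the boundary count: gcd(9,17) + gcd(4,14) + gcd(5,3) = 1+2+1 = 4.
By Pick's theorem A = I + B/2 − 1, so I = 29 − 4/2 + 1 = 28.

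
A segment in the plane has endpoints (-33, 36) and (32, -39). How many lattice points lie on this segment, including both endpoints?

The number of lattice points on a segment between lattice points is gcd(|Δx|,|Δy|) + 1 = gcd(65,75) + 1 = 5 + 1 = 6.

6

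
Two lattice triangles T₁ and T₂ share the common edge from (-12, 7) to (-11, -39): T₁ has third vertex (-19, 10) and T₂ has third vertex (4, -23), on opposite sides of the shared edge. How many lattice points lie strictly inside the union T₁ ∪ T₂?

511

The union is the simple quadrilateral with vertices (-12, 7), (-19, 10), (-11, -39), (4, -23) in order.
The shoelace formula gives twice the area as |((-12)·10 − (-19)·7) + ((-19)·(-39) − (-11)·10) + ((-11)·(-23) − 4·(-39)) + (4·7 − (-12)·(-23))| = 1025, so the area is 512.5.
Along each edge there are gcd(|Δx|,|Δy|)+1 lattice points, so counting each shared vertex once the boundary has gcd(7,3) + gcd(8,49) + gcd(15,16) + gcd(16,30) = 1+1+1+2 = 5.
By Pick's theorem I = A − B/2 + 1 = 512.5 − 5/2 + 1 = 511.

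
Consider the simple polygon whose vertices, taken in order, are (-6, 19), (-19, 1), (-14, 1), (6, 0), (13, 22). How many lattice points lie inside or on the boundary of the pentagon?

433

The shoelace formula gives twice the area as |((-6)·1 − (-19)·19) + ((-19)·1 − (-14)·1) + ((-14)·0 − 6·1) + (6·22 − 13·0) + (13·19 − (-6)·22)| = 855, so the area is 855/2.
The number of boundary lattice points is Σ gcd(|Δx|,|Δy|) = gcd(13,18) + gcd(5,0) + gcd(20,1) + gcd(7,22) + gcd(19,3) = 1+5+1+1+1 = 9.
Pick's theorem gives I = A − B/2 + 1 = 855/2 − 9/2 + 1 = 424, so the closed region contains I + B = 424 + 9 = 433 lattice points.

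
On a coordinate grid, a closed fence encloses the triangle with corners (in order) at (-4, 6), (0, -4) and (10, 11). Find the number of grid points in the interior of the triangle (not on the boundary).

By the shoelace formula, twice the signed area is |[(-4)·(-4) − 0·6] + [0·11 − 10·(-4)] + [10·6 − (-4)·11]| = 160, so the area is 80.
Summing gcd(|Δx|,|Δy|) over the edges gives the boundary count: gcd(4,10) + gcd(10,15) + gcd(14,5) = 2+5+1 = 8.
Pick's theorem gives I = A − B/2 + 1 = 80 − 8/2 + 1 = 77.

77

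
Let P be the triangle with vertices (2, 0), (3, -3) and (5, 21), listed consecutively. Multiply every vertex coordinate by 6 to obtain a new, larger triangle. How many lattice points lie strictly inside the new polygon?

523

By the shoelace formula, twice the signed area is |(2·(-3) − 3·0) + (3·21 − 5·(-3)) + (5·0 − 2·21)| = 30, so the area is 15.
The number of boundary lattice points is Σ gcd(|Δx|,|Δy|) = gcd(1,3) + gcd(2,24) + gcd(3,21) = 1+2+3 = 6.
Scaling by 6 multiplies the area by 6² = 36 (so the new area is 540) and multiplies the boundary lattice-point count by 6, giving 36.
By Pick's theorem, the interior count of the dilated polygon is 540 − 36/2 + 1 = 523.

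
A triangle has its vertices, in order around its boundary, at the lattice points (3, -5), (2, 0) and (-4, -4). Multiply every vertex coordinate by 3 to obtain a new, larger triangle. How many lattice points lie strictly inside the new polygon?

Using the shoelace formula, 2A = |[3·0 − 2·(-5)] + [2·(-4) − (-4)·0] + [(-4)·(-5) − 3·(-4)]| = 34, so the area is 17.
Summing gcd(|Δx|,|Δy|) over the edges gives the boundary count: gcd(1,5) + gcd(6,4) + gcd(7,1) = 1+2+1 = 4.
Scaling by 3 multiplies the area by 3² = 9 (so the new area is 153) and multiplies the boundary lattice-point count by 3, giving 12.
By Pick's theorem, the interior count of the dilated polygon is 153 − 12/2 + 1 = 148.

148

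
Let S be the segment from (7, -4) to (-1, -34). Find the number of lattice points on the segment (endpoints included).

The number of lattice points on a segment between lattice points is gcd(|Δx|,|Δy|) + 1 = gcd(8,30) + 1 = 2 + 1 = 3.

3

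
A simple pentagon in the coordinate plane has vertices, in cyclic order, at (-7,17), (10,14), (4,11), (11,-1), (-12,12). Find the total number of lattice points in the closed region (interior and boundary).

176

Using the shoelace formula, 2A = |[(-7)·14 − 10·17] + [10·11 − 4·14] + [4·(-1) − 11·11] + [11·12 − (-12)·(-1)] + [(-12)·17 − (-7)·12]| = 339, so the area is 339/2.
Along each edge there are gcd(|Δx|,|Δy|)+1 lattice points, so counting each shared vertex once the boundary has gcd(17,3) + gcd(6,3) + gcd(7,12) + gcd(23,13) + gcd(5,5) = 1+3+1+1+5 = 11.
Pick's theorem gives I = A − B/2 + 1 = 339/2 − 11/2 + 1 = 165, so the closed region contains I + B = 165 + 11 = 176 lattice points.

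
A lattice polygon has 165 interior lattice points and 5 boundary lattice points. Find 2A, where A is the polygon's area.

Pick's theorem states A = I + B/2 − 1, so A = 165 + 5/2 − 1 = 333/2.
Hence 2A = 333.

333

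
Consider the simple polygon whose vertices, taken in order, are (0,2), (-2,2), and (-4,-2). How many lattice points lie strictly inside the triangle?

1

The shoelace formula gives twice the area as |(0·2 − (-2)·2) + ((-2)·(-2) − (-4)·2) + ((-4)·2 − 0·(-2))| = 8, so the area is 4.
Along each edge there are gcd(|Δx|,|Δy|)+1 lattice points, so counting each shared vertex once the boundary has gcd(2,0) + gcd(2,4) + gcd(4,4) = 2+2+4 = 8.
By Pick's theorem A = I + B/2 − 1, so I = 4 − 8/2 + 1 = 1.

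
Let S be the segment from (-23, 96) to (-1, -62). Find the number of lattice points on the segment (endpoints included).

The number of lattice points on a segment between lattice points is gcd(|Δx|,|Δy|) + 1 = gcd(22,158) + 1 = 2 + 1 = 3.

3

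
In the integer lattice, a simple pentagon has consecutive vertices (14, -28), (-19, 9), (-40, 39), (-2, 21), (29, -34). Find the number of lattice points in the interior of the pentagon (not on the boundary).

1209

Using the shoelace formula, 2A = |(14·9 − (-19)·(-28)) + ((-19)·39 − (-40)·9) + ((-40)·21 − (-2)·39) + ((-2)·(-34) − 29·21) + (29·(-28) − 14·(-34))| = 2426, so the area is 1213.
The number of boundary lattice points is Σ gcd(|Δx|,|Δy|) = gcd(33,37) + gcd(21,30) + gcd(38,18) + gcd(31,55) + gcd(15,6) = 1+3+2+1+3 = 10.
By Pick's theorem A = I + B/2 − 1, so I = 1213 − 10/2 + 1 = 1209.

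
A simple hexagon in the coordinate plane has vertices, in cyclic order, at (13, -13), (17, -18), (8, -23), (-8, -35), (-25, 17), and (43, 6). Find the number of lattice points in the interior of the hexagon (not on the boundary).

By the shoelace formula, twice the signed area is |[13·(-18) − 17·(-13)] + [17·(-23) − 8·(-18)] + [8·(-35) − (-8)·(-23)] + [(-8)·17 − (-25)·(-35)] + [(-25)·6 − 43·17] + [43·(-13) − 13·6]| = 3253, so the area is 1626.5.
Summing gcd(|Δx|,|Δy|) over the edges gives the boundary count: gcd(4,5) + gcd(9,5) + gcd(16,12) + gcd(17,52) + gcd(68,11) + gcd(30,19) = 1+1+4+1+1+1 = 9.
Pick's theorem gives I = A − B/2 + 1 = 1626.5 − 9/2 + 1 = 1623.

1623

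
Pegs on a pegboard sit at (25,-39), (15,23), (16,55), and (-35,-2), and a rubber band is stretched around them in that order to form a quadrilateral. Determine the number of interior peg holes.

By the shoelace formula, twice the signed area is |[25·23 − 15·(-39)] + [15·55 − 16·23] + [16·(-2) − (-35)·55] + [(-35)·(-39) − 25·(-2)]| = 4925, so the area is 2462.5.
The number of boundary lattice points is Σ gcd(|Δx|,|Δy|) = gcd(10,62) + gcd(1,32) + gcd(51,57) + gcd(60,37) = 2+1+3+1 = 7.
By Pick's theorem A = I + B/2 − 1, so I = 2462.5 − 7/2 + 1 = 2460.

2460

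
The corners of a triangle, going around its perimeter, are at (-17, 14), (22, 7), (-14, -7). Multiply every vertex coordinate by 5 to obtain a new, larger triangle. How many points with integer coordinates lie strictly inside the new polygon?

9961

Using the shoelace formula, 2A = |((-17)·7 − 22·14) + (22·(-7) − (-14)·7) + ((-14)·14 − (-17)·(-7))| = 798, so the area is 399.
The number of boundary lattice points is Σ gcd(|Δx|,|Δy|) = gcd(39,7) + gcd(36,14) + gcd(3,21) = 1+2+3 = 6.
Scaling by 5 multiplies the area by 5² = 25 (so the new area is 9975) and multiplies the boundary lattice-point count by 5, giving 30.
By Pick's theorem, the interior count of the dilated polygon is 9975 − 30/2 + 1 = 9961.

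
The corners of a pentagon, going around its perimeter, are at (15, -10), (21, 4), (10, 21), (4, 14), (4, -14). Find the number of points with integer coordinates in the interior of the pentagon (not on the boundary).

377

The shoelace formula gives twice the area as |[15·4 − 21·(-10)] + [21·21 − 10·4] + [10·14 − 4·21] + [4·(-14) − 4·14] + [4·(-10) − 15·(-14)]| = 785, so the area is 392.5.
The number of boundary lattice points is Σ gcd(|Δx|,|Δy|) = gcd(6,14) + gcd(11,17) + gcd(6,7) + gcd(0,28) + gcd(11,4) = 2+1+1+28+1 = 33.
Pick's theorem gives I = A − B/2 + 1 = 392.5 − 33/2 + 1 = 377.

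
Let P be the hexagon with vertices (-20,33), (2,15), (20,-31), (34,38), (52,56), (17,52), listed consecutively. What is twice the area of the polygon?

4367

The shoelace formula gives twice the area as |[(-20)·15 − 2·33] + [2·(-31) − 20·15] + [20·38 − 34·(-31)] + [34·56 − 52·38] + [52·52 − 17·56] + [17·33 − (-20)·52]| = 4367, so the area is 4367/2.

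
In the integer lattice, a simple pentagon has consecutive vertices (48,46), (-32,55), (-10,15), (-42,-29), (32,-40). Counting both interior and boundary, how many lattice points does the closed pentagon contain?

5557

The shoelace formula gives twice the area as |(48·55 − (-32)·46) + ((-32)·15 − (-10)·55) + ((-10)·(-29) − (-42)·15) + ((-42)·(-40) − 32·(-29)) + (32·46 − 48·(-40))| = 11102, so the area is 5551.
The number of boundary lattice points is Σ gcd(|Δx|,|Δy|) = gcd(80,9) + gcd(22,40) + gcd(32,44) + gcd(74,11) + gcd(16,86) = 1+2+4+1+2 = 10.
Pick's theorem gives I = A − B/2 + 1 = 5551 − 10/2 + 1 = 5547, so the closed region contains I + B = 5547 + 10 = 5557 lattice points.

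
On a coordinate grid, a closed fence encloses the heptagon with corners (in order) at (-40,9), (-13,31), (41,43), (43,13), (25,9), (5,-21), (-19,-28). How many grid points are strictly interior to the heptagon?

3293

Using the shoelace formula, 2A = |[(-40)·31 − (-13)·9] + [(-13)·43 − 41·31] + [41·13 − 43·43] + [43·9 − 25·13] + [25·(-21) − 5·9] + [5·(-28) − (-19)·(-21)] + [(-19)·9 − (-40)·(-28)]| = 6607, so the area is 6607/2.
Along each edge there are gcd(|Δx|,|Δy|)+1 lattice points, so counting each shared vertex once the boundary has gcd(27,22) + gcd(54,12) + gcd(2,30) + gcd(18,4) + gcd(20,30) + gcd(24,7) + gcd(21,37) = 1+6+2+2+10+1+1 = 23.
Pick's theorem gives I = A − B/2 + 1 = 6607/2 − 23/2 + 1 = 3293.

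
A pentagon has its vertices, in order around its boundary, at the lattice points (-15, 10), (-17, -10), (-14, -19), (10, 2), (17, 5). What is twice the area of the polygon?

926

The shoelace formula gives twice the area as |[(-15)·(-10) − (-17)·10] + [(-17)·(-19) − (-14)·(-10)] + [(-14)·2 − 10·(-19)] + [10·5 − 17·2] + [17·10 − (-15)·5]| = 926, so the area is 463.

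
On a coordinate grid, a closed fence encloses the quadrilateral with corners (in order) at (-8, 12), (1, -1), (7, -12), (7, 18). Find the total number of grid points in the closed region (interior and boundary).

233

The shoelace formula gives twice the area as |[(-8)·(-1) − 1·12] + [1·(-12) − 7·(-1)] + [7·18 − 7·(-12)] + [7·12 − (-8)·18]| = 429, so the area is 214.5.
The number of boundary lattice points is Σ gcd(|Δx|,|Δy|) = gcd(9,13) + gcd(6,11) + gcd(0,30) + gcd(15,6) = 1+1+30+3 = 35.
Pick's theorem gives I = A − B/2 + 1 = 214.5 − 35/2 + 1 = 198, so the closed region contains I + B = 198 + 35 = 233 lattice points.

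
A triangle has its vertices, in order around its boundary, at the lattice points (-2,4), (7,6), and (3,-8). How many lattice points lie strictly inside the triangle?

58

By the shoelace formula, twice the signed area is |((-2)·6 − 7·4) + (7·(-8) − 3·6) + (3·4 − (-2)·(-8))| = 118, so the area is 59.
The number of boundary lattice points is Σ gcd(|Δx|,|Δy|) = gcd(9,2) + gcd(4,14) + gcd(5,12) = 1+2+1 = 4.
Pick's theorem gives I = A − B/2 + 1 = 59 − 4/2 + 1 = 58.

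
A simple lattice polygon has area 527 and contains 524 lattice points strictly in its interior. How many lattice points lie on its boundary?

8

Pick's theorem gives A = I + B/2 − 1, so B = 2(A − I + 1) = 2(527 − 524 + 1) = 8.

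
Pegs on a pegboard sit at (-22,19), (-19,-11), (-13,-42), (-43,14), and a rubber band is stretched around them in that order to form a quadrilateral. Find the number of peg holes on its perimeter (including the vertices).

Along each edge there are gcd(|Δx|,|Δy|)+1 lattice points, so counting each shared vertex once the boundary has gcd(3,30) + gcd(6,31) + gcd(30,56) + gcd(21,5) = 3+1+2+1 = 7.

7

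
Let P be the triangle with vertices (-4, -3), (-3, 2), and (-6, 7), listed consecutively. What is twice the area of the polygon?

20

Using the shoelace formula, 2A = |((-4)·2 − (-3)·(-3)) + ((-3)·7 − (-6)·2) + ((-6)·(-3) − (-4)·7)| = 20, so the area is 10.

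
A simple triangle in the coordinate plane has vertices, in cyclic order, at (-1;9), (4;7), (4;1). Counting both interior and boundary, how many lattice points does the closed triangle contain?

20

The shoelace formula gives twice the area as |[(-1)·7 − 4·9] + [4·1 − 4·7] + [4·9 − (-1)·1]| = 30, so the area is 15.
The number of boundary lattice points is Σ gcd(|Δx|,|Δy|) = gcd(5,2) + gcd(0,6) + gcd(5,8) = 1+6+1 = 8.
Pick's theorem gives I = A − B/2 + 1 = 15 − 8/2 + 1 = 12, so the closed region contains I + B = 12 + 8 = 20 lattice points.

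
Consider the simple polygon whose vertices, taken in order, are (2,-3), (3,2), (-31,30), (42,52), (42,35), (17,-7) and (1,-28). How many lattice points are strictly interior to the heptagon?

Using the shoelace formula, 2A = |[2·2 − 3·(-3)] + [3·30 − (-31)·2] + [(-31)·52 − 42·30] + [42·35 − 42·52] + [42·(-7) − 17·35] + [17·(-28) − 1·(-7)] + [1·(-3) − 2·(-28)]| = 4726, so the area is 2363.
The number of boundary lattice points is Σ gcd(|Δx|,|Δy|) = gcd(1,5) + gcd(34,28) + gcd(73,22) + gcd(0,17) + gcd(25,42) + gcd(16,21) + gcd(1,25) = 1+2+1+17+1+1+1 = 24.
Pick's theorem gives I = A − B/2 + 1 = 2363 − 24/2 + 1 = 2352.

2352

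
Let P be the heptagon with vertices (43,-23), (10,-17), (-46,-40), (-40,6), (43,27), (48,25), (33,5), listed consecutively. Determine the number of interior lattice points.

3332

Using the shoelace formula, 2A = |(43·(-17) − 10·(-23)) + (10·(-40) − (-46)·(-17)) + ((-46)·6 − (-40)·(-40)) + ((-40)·27 − 43·6) + (43·25 − 48·27) + (48·5 − 33·25) + (33·(-23) − 43·5)| = 6677, so the area is 6677/2.
The number of boundary lattice points is Σ gcd(|Δx|,|Δy|) = gcd(33,6) + gcd(56,23) + gcd(6,46) + gcd(83,21) + gcd(5,2) + gcd(15,20) + gcd(10,28) = 3+1+2+1+1+5+2 = 15.
Pick's theorem gives I = A − B/2 + 1 = 6677/2 − 15/2 + 1 = 3332.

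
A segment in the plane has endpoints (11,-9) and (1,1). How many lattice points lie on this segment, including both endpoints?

11

The number of lattice points on a segment between lattice points is gcd(|Δx|,|Δy|) + 1 = gcd(10,10) + 1 = 10 + 1 = 11.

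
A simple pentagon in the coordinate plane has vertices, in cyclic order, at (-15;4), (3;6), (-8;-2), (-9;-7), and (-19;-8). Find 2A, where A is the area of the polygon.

By the shoelace formula, twice the signed area is |[(-15)·6 − 3·4] + [3·(-2) − (-8)·6] + [(-8)·(-7) − (-9)·(-2)] + [(-9)·(-8) − (-19)·(-7)] + [(-19)·4 − (-15)·(-8)]| = 279, so the area is 139.5.

279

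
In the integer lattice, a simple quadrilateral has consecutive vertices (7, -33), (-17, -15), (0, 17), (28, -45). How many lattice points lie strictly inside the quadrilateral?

1015

The shoelace formula gives twice the area as |[7·(-15) − (-17)·(-33)] + [(-17)·17 − 0·(-15)] + [0·(-45) − 28·17] + [28·(-33) − 7·(-45)]| = 2040, so the area is 1020.
Summing gcd(|Δx|,|Δy|) over the edges gives the boundary count: gcd(24,18) + gcd(17,32) + gcd(28,62) + gcd(21,12) = 6+1+2+3 = 12.
Pick's theorem gives I = A − B/2 + 1 = 1020 − 12/2 + 1 = 1015.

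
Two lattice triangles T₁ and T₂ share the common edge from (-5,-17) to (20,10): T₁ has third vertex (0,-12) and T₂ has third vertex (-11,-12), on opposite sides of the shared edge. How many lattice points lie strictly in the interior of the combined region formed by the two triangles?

The union is the simple quadrilateral with vertices (-5,-17), (0,-12), (20,10), (-11,-12) in order.
The shoelace formula gives twice the area as |[(-5)·(-12) − 0·(-17)] + [0·10 − 20·(-12)] + [20·(-12) − (-11)·10] + [(-11)·(-17) − (-5)·(-12)]| = 297, so the area is 297/2.
The number of boundary lattice points is Σ gcd(|Δx|,|Δy|) = gcd(5,5) + gcd(20,22) + gcd(31,22) + gcd(6,5) = 5+2+1+1 = 9.
By Pick's theorem I = A − B/2 + 1 = 297/2 − 9/2 + 1 = 145.

145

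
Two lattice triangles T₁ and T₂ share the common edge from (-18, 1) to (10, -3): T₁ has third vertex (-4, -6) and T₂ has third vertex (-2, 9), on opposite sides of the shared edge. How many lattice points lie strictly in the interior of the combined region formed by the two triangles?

The union is the simple quadrilateral with vertices (-18, 1), (-4, -6), (10, -3), (-2, 9) in order.
By the shoelace formula, twice the signed area is |[(-18)·(-6) − (-4)·1] + [(-4)·(-3) − 10·(-6)] + [10·9 − (-2)·(-3)] + [(-2)·1 − (-18)·9]| = 428, so the area is 214.
Along each edge there are gcd(|Δx|,|Δy|)+1 lattice points, so counting each shared vertex once the boundary has gcd(14,7) + gcd(14,3) + gcd(12,12) + gcd(16,8) = 7+1+12+8 = 28.
By Pick's theorem I = A − B/2 + 1 = 214 − 28/2 + 1 = 201.

201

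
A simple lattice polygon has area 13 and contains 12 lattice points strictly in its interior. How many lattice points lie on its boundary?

Pick's theorem gives A = I + B/2 − 1, so B = 2(A − I + 1) = 2(13 − 12 + 1) = 4.

4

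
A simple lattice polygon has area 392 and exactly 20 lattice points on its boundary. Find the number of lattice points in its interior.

383

Pick's theorem A = I + B/2 − 1 rearranges to I = A − B/2 + 1 = 392 − 20/2 + 1 = 383.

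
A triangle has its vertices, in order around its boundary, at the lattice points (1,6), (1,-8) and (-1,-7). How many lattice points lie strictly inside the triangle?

By the shoelace formula, twice the signed area is |[1·(-8) − 1·6] + [1·(-7) − (-1)·(-8)] + [(-1)·6 − 1·(-7)]| = 28, so the area is 14.
Summing gcd(|Δx|,|Δy|) over the edges gives the boundary count: gcd(0,14) + gcd(2,1) + gcd(2,13) = 14+1+1 = 16.
By Pick's theorem A = I + B/2 − 1, so I = 14 − 16/2 + 1 = 7.

7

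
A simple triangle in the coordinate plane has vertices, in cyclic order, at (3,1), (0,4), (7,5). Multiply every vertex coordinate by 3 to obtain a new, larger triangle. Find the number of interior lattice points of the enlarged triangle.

Using the shoelace formula, 2A = |[3·4 − 0·1] + [0·5 − 7·4] + [7·1 − 3·5]| = 24, so the area is 12.
Along each edge there are gcd(|Δx|,|Δy|)+1 lattice points, so counting each shared vertex once the boundary has gcd(3,3) + gcd(7,1) + gcd(4,4) = 3+1+4 = 8.
Scaling by 3 multiplies the area by 3² = 9 (so the new area is 108) and multiplies the boundary lattice-point count by 3, giving 24.
By Pick's theorem, the interior count of the dilated polygon is 108 − 24/2 + 1 = 97.

97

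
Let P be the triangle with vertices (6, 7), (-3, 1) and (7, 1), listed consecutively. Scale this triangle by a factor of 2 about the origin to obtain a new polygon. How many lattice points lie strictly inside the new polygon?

The shoelace formula gives twice the area as |[6·1 − (-3)·7] + [(-3)·1 − 7·1] + [7·7 − 6·1]| = 60, so the area is 30.
Along each edge there are gcd(|Δx|,|Δy|)+1 lattice points, so counting each shared vertex once the boundary has gcd(9,6) + gcd(10,0) + gcd(1,6) = 3+10+1 = 14.
Scaling by 2 multiplies the area by 2² = 4 (so the new area is 120) and multiplies the boundary lattice-point count by 2, giving 28.
By Pick's theorem, the interior count of the dilated polygon is 120 − 28/2 + 1 = 107.

107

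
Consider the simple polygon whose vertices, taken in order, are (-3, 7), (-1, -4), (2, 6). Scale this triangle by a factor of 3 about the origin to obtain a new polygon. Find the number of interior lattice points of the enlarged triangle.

Using the shoelace formula, 2A = |[(-3)·(-4) − (-1)·7] + [(-1)·6 − 2·(-4)] + [2·7 − (-3)·6]| = 53, so the area is 26.5.
The number of boundary lattice points is Σ gcd(|Δx|,|Δy|) = gcd(2,11) + gcd(3,10) + gcd(5,1) = 1+1+1 = 3.
Scaling by 3 multiplies the area by 3² = 9 (so the new area is 477/2) and multiplies the boundary lattice-point count by 3, giving 9.
By Pick's theorem, the interior count of the dilated polygon is 477/2 − 9/2 + 1 = 235.

235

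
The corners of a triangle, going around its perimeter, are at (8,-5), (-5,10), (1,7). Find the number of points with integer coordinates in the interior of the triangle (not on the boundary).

24

By the shoelace formula, twice the signed area is |[8·10 − (-5)·(-5)] + [(-5)·7 − 1·10] + [1·(-5) − 8·7]| = 51, so the area is 25.5.
Summing gcd(|Δx|,|Δy|) over the edges gives the boundary count: gcd(13,15) + gcd(6,3) + gcd(7,12) = 1+3+1 = 5.
By Pick's theorem A = I + B/2 − 1, so I = 25.5 − 5/2 + 1 = 24.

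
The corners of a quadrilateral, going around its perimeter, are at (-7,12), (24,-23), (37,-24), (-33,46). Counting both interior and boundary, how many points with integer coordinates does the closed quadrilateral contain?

By the shoelace formula, twice the signed area is |[(-7)·(-23) − 24·12] + [24·(-24) − 37·(-23)] + [37·46 − (-33)·(-24)] + [(-33)·12 − (-7)·46]| = 984, so the area is 492.
Along each edge there are gcd(|Δx|,|Δy|)+1 lattice points, so counting each shared vertex once the boundary has gcd(31,35) + gcd(13,1) + gcd(70,70) + gcd(26,34) = 1+1+70+2 = 74.
Pick's theorem gives I = A − B/2 + 1 = 492 − 74/2 + 1 = 456, so the closed region contains I + B = 456 + 74 = 530 lattice points.

530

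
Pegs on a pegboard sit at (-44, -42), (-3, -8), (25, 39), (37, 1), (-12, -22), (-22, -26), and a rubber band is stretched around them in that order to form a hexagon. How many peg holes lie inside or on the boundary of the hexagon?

1157

By the shoelace formula, twice the signed area is |[(-44)·(-8) − (-3)·(-42)] + [(-3)·39 − 25·(-8)] + [25·1 − 37·39] + [37·(-22) − (-12)·1] + [(-12)·(-26) − (-22)·(-22)] + [(-22)·(-42) − (-44)·(-26)]| = 2303, so the area is 2303/2.
Summing gcd(|Δx|,|Δy|) over the edges gives the boundary count: gcd(41,34) + gcd(28,47) + gcd(12,38) + gcd(49,23) + gcd(10,4) + gcd(22,16) = 1+1+2+1+2+2 = 9.
Pick's theorem gives I = A − B/2 + 1 = 2303/2 − 9/2 + 1 = 1148, so the closed region contains I + B = 1148 + 9 = 1157 lattice points.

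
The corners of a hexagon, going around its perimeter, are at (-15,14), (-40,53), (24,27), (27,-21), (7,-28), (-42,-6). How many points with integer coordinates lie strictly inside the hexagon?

By the shoelace formula, twice the signed area is |((-15)·53 − (-40)·14) + ((-40)·27 − 24·53) + (24·(-21) − 27·27) + (27·(-28) − 7·(-21)) + (7·(-6) − (-42)·(-28)) + ((-42)·14 − (-15)·(-6))| = 6325, so the area is 6325/2.
Along each edge there are gcd(|Δx|,|Δy|)+1 lattice points, so counting each shared vertex once the boundary has gcd(25,39) + gcd(64,26) + gcd(3,48) + gcd(20,7) + gcd(49,22) + gcd(27,20) = 1+2+3+1+1+1 = 9.
By Pick's theorem A = I + B/2 − 1, so I = 6325/2 − 9/2 + 1 = 3159.

3159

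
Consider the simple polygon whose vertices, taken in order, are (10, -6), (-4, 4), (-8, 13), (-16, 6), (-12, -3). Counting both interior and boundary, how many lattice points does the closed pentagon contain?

Using the shoelace formula, 2A = |[10·4 − (-4)·(-6)] + [(-4)·13 − (-8)·4] + [(-8)·6 − (-16)·13] + [(-16)·(-3) − (-12)·6] + [(-12)·(-6) − 10·(-3)]| = 378, so the area is 189.
Summing gcd(|Δx|,|Δy|) over the edges gives the boundary count: gcd(14,10) + gcd(4,9) + gcd(8,7) + gcd(4,9) + gcd(22,3) = 2+1+1+1+1 = 6.
Pick's theorem gives I = A − B/2 + 1 = 189 − 6/2 + 1 = 187, so the closed region contains I + B = 187 + 6 = 193 lattice points.

193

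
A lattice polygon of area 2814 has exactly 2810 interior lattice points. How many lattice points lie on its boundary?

Pick's theorem gives A = I + B/2 − 1, so B = 2(A − I + 1) = 2(2814 − 2810 + 1) = 10.

10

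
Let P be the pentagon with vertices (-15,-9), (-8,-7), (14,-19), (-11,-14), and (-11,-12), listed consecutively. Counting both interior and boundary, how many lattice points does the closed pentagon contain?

119

Using the shoelace formula, 2A = |[(-15)·(-7) − (-8)·(-9)] + [(-8)·(-19) − 14·(-7)] + [14·(-14) − (-11)·(-19)] + [(-11)·(-12) − (-11)·(-14)] + [(-11)·(-9) − (-15)·(-12)]| = 225, so the area is 112.5.
Along each edge there are gcd(|Δx|,|Δy|)+1 lattice points, so counting each shared vertex once the boundary has gcd(7,2) + gcd(22,12) + gcd(25,5) + gcd(0,2) + gcd(4,3) = 1+2+5+2+1 = 11.
Pick's theorem gives I = A − B/2 + 1 = 112.5 − 11/2 + 1 = 108, so the closed region contains I + B = 108 + 11 = 119 lattice points.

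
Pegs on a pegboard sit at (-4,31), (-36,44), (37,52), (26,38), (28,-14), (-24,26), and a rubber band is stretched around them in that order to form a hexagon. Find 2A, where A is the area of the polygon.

By the shoelace formula, twice the signed area is |[(-4)·44 − (-36)·31] + [(-36)·52 − 37·44] + [37·38 − 26·52] + [26·(-14) − 28·38] + [28·26 − (-24)·(-14)] + [(-24)·31 − (-4)·26]| = 4182, so the area is 2091.

4182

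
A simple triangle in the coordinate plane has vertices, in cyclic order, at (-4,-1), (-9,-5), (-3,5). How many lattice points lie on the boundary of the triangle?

Along each edge there are gcd(|Δx|,|Δy|)+1 lattice points, so counting each shared vertex once the boundary has gcd(5,4) + gcd(6,10) + gcd(1,6) = 1+2+1 = 4.

4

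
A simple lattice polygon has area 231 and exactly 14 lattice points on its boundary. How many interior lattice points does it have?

From Pick's theorem, I = A − B/2 + 1 = 231 − 14/2 + 1 = 225.

225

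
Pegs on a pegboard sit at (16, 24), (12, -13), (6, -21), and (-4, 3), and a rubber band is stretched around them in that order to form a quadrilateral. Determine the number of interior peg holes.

The shoelace formula gives twice the area as |[16·(-13) − 12·24] + [12·(-21) − 6·(-13)] + [6·3 − (-4)·(-21)] + [(-4)·24 − 16·3]| = 880, so the area is 440.
Summing gcd(|Δx|,|Δy|) over the edges gives the boundary count: gcd(4,37) + gcd(6,8) + gcd(10,24) + gcd(20,21) = 1+2+2+1 = 6.
Pick's theorem gives I = A − B/2 + 1 = 440 − 6/2 + 1 = 438.

438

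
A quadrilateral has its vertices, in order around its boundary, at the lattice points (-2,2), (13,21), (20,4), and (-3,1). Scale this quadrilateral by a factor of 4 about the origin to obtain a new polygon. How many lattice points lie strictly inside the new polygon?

3257

The shoelace formula gives twice the area as |((-2)·21 − 13·2) + (13·4 − 20·21) + (20·1 − (-3)·4) + ((-3)·2 − (-2)·1)| = 408, so the area is 204.
The number of boundary lattice points is Σ gcd(|Δx|,|Δy|) = gcd(15,19) + gcd(7,17) + gcd(23,3) + gcd(1,1) = 1+1+1+1 = 4.
Scaling by 4 multiplies the area by 4² = 16 (so the new area is 3264) and multiplies the boundary lattice-point count by 4, giving 16.
By Pick's theorem, the interior count of the dilated polygon is 3264 − 16/2 + 1 = 3257.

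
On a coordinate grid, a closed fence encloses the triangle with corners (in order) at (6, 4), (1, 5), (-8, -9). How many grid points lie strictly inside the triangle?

39

By the shoelace formula, twice the signed area is |(6·5 − 1·4) + (1·(-9) − (-8)·5) + ((-8)·4 − 6·(-9))| = 79, so the area is 79/2.
The number of boundary lattice points is Σ gcd(|Δx|,|Δy|) = gcd(5,1) + gcd(9,14) + gcd(14,13) = 1+1+1 = 3.
Pick's theorem gives I = A − B/2 + 1 = 79/2 − 3/2 + 1 = 39.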